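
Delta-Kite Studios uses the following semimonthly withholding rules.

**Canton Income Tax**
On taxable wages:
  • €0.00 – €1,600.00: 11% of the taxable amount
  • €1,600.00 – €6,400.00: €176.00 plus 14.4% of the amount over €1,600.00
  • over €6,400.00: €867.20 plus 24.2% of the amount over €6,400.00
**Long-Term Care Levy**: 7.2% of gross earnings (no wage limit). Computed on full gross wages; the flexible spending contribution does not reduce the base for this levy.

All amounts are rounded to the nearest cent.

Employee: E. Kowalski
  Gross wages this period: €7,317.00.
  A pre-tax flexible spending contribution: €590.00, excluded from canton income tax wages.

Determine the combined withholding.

€1,473.15

Canton Income Tax: taxable = €7,317.00 − €590.00 = €6,727.00
  €867.20 + 24.2% × (€6,727.00 − €6,400.00) = €867.20 + 24.2% × €327.00 = €946.33
Long-Term Care Levy: 7.2% × €7,317.00 = €526.82
Total: €946.33 + €526.82 = €1,473.15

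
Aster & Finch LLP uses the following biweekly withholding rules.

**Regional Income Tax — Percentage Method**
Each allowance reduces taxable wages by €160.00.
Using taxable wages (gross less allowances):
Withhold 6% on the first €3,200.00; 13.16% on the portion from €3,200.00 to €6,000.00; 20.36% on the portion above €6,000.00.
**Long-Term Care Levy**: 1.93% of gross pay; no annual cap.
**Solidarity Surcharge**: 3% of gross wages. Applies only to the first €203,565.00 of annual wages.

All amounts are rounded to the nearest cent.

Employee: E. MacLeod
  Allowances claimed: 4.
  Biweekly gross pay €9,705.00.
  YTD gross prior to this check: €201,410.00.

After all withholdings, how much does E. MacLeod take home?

€8,268.53

Regional Income Tax: taxable = €9,705.00 − 4×€160.00 = €9,065.00
  €560.48 + 20.36% × (€9,065.00 − €6,000.00) = €560.48 + 20.36% × €3,065.00 = €1,184.51
Long-Term Care Levy: 1.93% × €9,705.00 = €187.31
Solidarity Surcharge: cap €203,565.00 − YTD €201,410.00 = €2,155.00 subject; 3% × €2,155.00 = €64.65
Total withheld: €1,184.51 + €187.31 + €64.65 = €1,436.47
Net pay: €9,705.00 − €1,436.47 = €8,268.53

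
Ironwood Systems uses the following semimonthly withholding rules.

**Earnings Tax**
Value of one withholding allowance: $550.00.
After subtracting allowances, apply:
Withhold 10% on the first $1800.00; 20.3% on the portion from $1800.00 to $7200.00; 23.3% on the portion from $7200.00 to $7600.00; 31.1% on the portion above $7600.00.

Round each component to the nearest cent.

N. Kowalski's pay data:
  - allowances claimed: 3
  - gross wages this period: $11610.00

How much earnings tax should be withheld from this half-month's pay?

Earnings Tax: taxable = $11610.00 − 3×$550.00 = $9960.00
  $1369.40 + 31.1% × ($9960.00 − $7600.00) = $1369.40 + 31.1% × $2360.00 = $2103.36

$2103.36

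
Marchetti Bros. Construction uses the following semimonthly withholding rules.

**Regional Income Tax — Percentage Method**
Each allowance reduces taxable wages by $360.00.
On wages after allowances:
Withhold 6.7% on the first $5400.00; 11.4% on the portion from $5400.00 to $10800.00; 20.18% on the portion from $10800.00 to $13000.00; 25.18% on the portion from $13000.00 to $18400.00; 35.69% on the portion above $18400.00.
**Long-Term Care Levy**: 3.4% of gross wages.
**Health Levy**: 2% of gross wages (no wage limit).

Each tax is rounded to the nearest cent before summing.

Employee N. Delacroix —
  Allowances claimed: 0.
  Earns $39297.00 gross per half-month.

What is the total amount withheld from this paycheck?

$12361.26

Regional Income Tax: taxable = $39297.00
  $2781.08 + 35.69% × ($39297.00 − $18400.00) = $2781.08 + 35.69% × $20897.00 = $10239.22
Long-Term Care Levy: 3.4% × $39297.00 = $1336.10
Health Levy: 2% × $39297.00 = $785.94
Total: $10239.22 + $1336.10 + $785.94 = $12361.26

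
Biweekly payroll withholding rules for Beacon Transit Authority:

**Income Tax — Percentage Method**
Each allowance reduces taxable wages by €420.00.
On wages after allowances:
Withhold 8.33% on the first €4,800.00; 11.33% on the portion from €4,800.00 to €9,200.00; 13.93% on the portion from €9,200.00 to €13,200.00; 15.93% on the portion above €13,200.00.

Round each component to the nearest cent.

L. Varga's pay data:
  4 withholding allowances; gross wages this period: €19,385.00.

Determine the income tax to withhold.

Income Tax: taxable = €19,385.00 − 4×€420.00 = €17,705.00
  €1,455.56 + 15.93% × (€17,705.00 − €13,200.00) = €1,455.56 + 15.93% × €4,505.00 = €2,173.21

€2,173.21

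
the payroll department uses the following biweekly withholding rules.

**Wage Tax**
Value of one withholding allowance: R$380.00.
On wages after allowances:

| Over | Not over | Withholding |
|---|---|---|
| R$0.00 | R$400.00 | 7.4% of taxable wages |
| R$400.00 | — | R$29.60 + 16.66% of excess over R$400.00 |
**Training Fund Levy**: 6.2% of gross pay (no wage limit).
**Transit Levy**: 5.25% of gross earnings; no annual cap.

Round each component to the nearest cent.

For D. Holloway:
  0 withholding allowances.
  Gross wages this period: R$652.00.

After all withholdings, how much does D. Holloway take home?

Wage Tax: taxable = R$652.00
  R$29.60 + 16.66% × (R$652.00 − R$400.00) = R$29.60 + 16.66% × R$252.00 = R$71.58
Training Fund Levy: 6.2% × R$652.00 = R$40.42
Transit Levy: 5.25% × R$652.00 = R$34.23
Total withheld: R$71.58 + R$40.42 + R$34.23 = R$146.23
Net pay: R$652.00 − R$146.23 = R$505.77

R$505.77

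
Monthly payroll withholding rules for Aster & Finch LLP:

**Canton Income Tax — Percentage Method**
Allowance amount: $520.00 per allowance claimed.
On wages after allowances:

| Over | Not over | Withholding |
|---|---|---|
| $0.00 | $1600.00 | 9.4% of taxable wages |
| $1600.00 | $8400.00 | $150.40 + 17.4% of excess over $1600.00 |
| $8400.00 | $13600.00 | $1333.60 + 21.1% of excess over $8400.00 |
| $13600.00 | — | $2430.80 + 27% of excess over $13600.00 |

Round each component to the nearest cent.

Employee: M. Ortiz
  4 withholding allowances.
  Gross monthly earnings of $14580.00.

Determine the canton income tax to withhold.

$2198.70

Canton Income Tax: taxable = $14580.00 − 4×$520.00 = $12500.00
  $1333.60 + 21.1% × ($12500.00 − $8400.00) = $1333.60 + 21.1% × $4100.00 = $2198.70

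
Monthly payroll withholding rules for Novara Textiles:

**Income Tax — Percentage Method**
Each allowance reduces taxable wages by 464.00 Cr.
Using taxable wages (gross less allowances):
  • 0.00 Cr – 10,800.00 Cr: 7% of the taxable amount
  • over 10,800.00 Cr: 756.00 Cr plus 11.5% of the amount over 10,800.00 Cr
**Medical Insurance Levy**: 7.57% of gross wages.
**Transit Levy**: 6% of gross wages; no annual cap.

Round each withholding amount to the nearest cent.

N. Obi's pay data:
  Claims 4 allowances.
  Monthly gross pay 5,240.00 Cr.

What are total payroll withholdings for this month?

Income Tax: taxable = 5,240.00 Cr − 4×464.00 Cr = 3,384.00 Cr
  7% × 3,384.00 Cr = 236.88 Cr
Medical Insurance Levy: 7.57% × 5,240.00 Cr = 396.67 Cr
Transit Levy: 6% × 5,240.00 Cr = 314.40 Cr
Total: 236.88 Cr + 396.67 Cr + 314.40 Cr = 947.95 Cr

947.95 Cr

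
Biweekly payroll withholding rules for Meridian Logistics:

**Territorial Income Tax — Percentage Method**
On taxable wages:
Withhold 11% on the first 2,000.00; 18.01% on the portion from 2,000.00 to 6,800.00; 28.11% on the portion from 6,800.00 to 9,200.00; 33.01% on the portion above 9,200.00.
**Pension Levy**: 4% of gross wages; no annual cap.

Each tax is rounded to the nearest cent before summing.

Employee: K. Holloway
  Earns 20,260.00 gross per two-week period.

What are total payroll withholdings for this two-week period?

Territorial Income Tax: taxable = 20,260.00
  1,759.12 + 33.01% × (20,260.00 − 9,200.00) = 1,759.12 + 33.01% × 11,060.00 = 5,410.03
Pension Levy: 4% × 20,260.00 = 810.40
Total: 5,410.03 + 810.40 = 6,220.43

6,220.43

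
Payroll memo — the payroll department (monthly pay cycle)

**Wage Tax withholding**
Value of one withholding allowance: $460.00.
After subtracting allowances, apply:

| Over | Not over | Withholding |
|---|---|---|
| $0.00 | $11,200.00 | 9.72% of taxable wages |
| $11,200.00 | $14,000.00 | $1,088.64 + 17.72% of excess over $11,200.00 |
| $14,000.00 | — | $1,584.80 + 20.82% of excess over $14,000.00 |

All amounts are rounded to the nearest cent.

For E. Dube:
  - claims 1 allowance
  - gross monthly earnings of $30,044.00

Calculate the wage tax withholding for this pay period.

Wage Tax: taxable = $30,044.00 − 1×$460.00 = $29,584.00
  $1,584.80 + 20.82% × ($29,584.00 − $14,000.00) = $1,584.80 + 20.82% × $15,584.00 = $4,829.39

$4,829.39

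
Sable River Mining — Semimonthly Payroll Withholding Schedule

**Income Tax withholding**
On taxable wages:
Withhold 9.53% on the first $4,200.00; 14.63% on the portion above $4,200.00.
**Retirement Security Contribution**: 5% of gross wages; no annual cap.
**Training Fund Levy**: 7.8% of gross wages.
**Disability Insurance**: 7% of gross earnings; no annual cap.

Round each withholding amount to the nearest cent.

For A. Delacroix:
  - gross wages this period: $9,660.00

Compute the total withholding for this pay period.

Income Tax: taxable = $9,660.00
  $400.26 + 14.63% × ($9,660.00 − $4,200.00) = $400.26 + 14.63% × $5,460.00 = $1,199.06
Retirement Security Contribution: 5% × $9,660.00 = $483.00
Training Fund Levy: 7.8% × $9,660.00 = $753.48
Disability Insurance: 7% × $9,660.00 = $676.20
Total: $1,199.06 + $483.00 + $753.48 + $676.20 = $3,111.74

$3,111.74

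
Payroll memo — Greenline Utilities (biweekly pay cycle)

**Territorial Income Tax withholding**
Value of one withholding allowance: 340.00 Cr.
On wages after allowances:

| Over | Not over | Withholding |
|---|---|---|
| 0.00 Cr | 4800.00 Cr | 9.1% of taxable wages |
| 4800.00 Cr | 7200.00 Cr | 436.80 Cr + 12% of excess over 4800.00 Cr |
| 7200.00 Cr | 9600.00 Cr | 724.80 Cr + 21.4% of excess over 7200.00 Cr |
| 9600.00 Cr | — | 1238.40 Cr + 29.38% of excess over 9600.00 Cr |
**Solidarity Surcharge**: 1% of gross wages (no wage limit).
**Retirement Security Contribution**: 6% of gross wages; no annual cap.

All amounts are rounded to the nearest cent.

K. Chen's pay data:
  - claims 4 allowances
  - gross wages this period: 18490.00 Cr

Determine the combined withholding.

4745.01 Cr

Territorial Income Tax: taxable = 18490.00 Cr − 4×340.00 Cr = 17130.00 Cr
  1238.40 Cr + 29.38% × (17130.00 Cr − 9600.00 Cr) = 1238.40 Cr + 29.38% × 7530.00 Cr = 3450.71 Cr
Solidarity Surcharge: 1% × 18490.00 Cr = 184.90 Cr
Retirement Security Contribution: 6% × 18490.00 Cr = 1109.40 Cr
Total: 3450.71 Cr + 184.90 Cr + 1109.40 Cr = 4745.01 Cr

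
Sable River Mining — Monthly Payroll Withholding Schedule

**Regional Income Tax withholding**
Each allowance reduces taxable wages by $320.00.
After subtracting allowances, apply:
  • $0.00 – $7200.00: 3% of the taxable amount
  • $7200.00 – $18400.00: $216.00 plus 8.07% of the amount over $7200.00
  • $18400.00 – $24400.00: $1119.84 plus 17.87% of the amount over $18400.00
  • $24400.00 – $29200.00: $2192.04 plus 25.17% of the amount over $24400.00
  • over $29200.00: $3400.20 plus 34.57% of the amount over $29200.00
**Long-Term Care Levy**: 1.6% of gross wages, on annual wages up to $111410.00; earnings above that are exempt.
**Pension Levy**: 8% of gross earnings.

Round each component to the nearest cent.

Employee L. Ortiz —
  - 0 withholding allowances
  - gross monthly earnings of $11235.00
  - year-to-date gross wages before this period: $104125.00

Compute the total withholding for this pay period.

Regional Income Tax: taxable = $11235.00
  $216.00 + 8.07% × ($11235.00 − $7200.00) = $216.00 + 8.07% × $4035.00 = $541.62
Long-Term Care Levy: cap $111410.00 − YTD $104125.00 = $7285.00 subject; 1.6% × $7285.00 = $116.56
Pension Levy: 8% × $11235.00 = $898.80
Total: $541.62 + $116.56 + $898.80 = $1556.98

$1556.98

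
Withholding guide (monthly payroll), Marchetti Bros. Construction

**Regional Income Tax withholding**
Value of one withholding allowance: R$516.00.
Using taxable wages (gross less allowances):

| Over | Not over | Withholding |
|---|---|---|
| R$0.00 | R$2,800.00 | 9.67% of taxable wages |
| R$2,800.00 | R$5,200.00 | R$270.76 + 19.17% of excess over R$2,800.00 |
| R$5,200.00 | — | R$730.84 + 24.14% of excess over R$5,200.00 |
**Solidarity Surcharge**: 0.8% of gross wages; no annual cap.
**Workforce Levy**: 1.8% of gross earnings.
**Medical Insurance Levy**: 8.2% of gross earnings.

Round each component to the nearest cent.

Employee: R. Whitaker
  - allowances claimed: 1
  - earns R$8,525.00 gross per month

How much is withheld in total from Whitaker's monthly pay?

Regional Income Tax: taxable = R$8,525.00 − 1×R$516.00 = R$8,009.00
  R$730.84 + 24.14% × (R$8,009.00 − R$5,200.00) = R$730.84 + 24.14% × R$2,809.00 = R$1,408.93
Solidarity Surcharge: 0.8% × R$8,525.00 = R$68.20
Workforce Levy: 1.8% × R$8,525.00 = R$153.45
Medical Insurance Levy: 8.2% × R$8,525.00 = R$699.05
Total: R$1,408.93 + R$68.20 + R$153.45 + R$699.05 = R$2,329.63

R$2,329.63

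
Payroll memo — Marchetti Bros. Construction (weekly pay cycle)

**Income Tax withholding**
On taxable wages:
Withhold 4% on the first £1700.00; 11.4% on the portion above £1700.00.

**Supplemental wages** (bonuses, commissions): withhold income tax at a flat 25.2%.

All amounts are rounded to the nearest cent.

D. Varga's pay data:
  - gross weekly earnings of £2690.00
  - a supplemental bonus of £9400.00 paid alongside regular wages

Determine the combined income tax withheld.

£2549.66

Income Tax: taxable = £2690.00
  £68.00 + 11.4% × (£2690.00 − £1700.00) = £68.00 + 11.4% × £990.00 = £180.86
Supplemental (25.2% flat on bonus): 25.2% × £9400.00 = £2368.80
Total income tax: £180.86 + £2368.80 = £2549.66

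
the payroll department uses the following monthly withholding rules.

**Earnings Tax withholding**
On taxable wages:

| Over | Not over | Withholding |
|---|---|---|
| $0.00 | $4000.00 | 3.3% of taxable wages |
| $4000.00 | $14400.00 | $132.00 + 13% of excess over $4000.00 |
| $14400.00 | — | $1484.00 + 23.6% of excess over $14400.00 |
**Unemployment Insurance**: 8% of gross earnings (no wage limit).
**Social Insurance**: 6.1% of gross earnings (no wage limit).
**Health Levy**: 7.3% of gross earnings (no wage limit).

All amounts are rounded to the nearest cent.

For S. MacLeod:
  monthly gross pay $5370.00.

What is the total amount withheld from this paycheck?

Earnings Tax: taxable = $5370.00
  $132.00 + 13% × ($5370.00 − $4000.00) = $132.00 + 13% × $1370.00 = $310.10
Unemployment Insurance: 8% × $5370.00 = $429.60
Social Insurance: 6.1% × $5370.00 = $327.57
Health Levy: 7.3% × $5370.00 = $392.01
Total: $310.10 + $429.60 + $327.57 + $392.01 = $1459.28

$1459.28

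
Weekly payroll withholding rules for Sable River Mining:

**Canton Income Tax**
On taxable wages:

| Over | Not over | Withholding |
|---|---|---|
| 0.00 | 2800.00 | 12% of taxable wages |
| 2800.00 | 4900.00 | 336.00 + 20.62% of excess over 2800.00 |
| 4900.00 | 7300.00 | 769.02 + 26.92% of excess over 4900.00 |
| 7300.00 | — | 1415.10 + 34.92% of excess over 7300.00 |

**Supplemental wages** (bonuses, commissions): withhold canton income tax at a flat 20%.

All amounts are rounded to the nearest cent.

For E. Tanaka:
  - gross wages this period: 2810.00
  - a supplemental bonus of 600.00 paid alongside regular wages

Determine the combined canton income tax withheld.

458.06

Canton Income Tax: taxable = 2810.00
  336.00 + 20.62% × (2810.00 − 2800.00) = 336.00 + 20.62% × 10.00 = 338.06
Supplemental (20% flat on bonus): 20% × 600.00 = 120.00
Total canton income tax: 338.06 + 120.00 = 458.06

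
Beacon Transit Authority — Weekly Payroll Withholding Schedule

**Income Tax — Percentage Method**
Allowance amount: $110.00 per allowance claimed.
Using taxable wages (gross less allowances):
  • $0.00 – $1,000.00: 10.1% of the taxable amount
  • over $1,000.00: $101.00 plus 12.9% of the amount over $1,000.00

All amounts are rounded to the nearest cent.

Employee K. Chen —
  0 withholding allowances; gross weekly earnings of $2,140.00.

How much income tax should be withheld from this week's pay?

$248.06

Income Tax: taxable = $2,140.00
  $101.00 + 12.9% × ($2,140.00 − $1,000.00) = $101.00 + 12.9% × $1,140.00 = $248.06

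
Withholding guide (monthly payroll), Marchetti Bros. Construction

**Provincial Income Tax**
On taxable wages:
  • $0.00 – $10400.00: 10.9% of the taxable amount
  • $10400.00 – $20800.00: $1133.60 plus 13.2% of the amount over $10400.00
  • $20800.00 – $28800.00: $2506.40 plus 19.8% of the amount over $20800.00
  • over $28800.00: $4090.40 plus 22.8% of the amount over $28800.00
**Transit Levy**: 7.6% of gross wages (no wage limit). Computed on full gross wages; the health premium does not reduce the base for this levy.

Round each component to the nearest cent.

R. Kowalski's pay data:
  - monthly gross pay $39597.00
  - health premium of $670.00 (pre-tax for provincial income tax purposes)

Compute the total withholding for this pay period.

Provincial Income Tax: taxable = $39597.00 − $670.00 = $38927.00
  $4090.40 + 22.8% × ($38927.00 − $28800.00) = $4090.40 + 22.8% × $10127.00 = $6399.36
Transit Levy: 7.6% × $39597.00 = $3009.37
Total: $6399.36 + $3009.37 = $9408.73

$9408.73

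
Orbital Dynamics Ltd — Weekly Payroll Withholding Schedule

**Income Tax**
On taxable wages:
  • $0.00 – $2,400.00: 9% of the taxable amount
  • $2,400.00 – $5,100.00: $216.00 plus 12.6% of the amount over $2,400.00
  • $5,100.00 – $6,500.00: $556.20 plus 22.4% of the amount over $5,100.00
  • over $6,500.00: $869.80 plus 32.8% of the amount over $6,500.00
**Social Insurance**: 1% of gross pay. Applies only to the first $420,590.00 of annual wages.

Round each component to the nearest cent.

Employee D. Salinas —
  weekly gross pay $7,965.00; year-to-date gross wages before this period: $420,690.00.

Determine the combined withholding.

$1,350.32

Income Tax: taxable = $7,965.00
  $869.80 + 32.8% × ($7,965.00 − $6,500.00) = $869.80 + 32.8% × $1,465.00 = $1,350.32
Social Insurance: YTD $420,690.00 ≥ cap $420,590.00 → $0.00
Total: $1,350.32 + $0.00 = $1,350.32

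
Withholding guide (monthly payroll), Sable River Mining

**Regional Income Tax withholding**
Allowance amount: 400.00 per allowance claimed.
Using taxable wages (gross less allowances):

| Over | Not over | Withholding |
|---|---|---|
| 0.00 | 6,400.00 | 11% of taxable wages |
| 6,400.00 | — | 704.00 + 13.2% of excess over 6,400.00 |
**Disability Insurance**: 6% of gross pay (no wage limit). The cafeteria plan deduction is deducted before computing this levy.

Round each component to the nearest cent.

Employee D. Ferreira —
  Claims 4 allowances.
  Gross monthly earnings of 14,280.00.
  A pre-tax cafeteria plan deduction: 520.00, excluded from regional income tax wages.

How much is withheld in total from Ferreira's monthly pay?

Regional Income Tax: taxable = 14,280.00 − 520.00 − 4×400.00 = 12,160.00
  704.00 + 13.2% × (12,160.00 − 6,400.00) = 704.00 + 13.2% × 5,760.00 = 1,464.32
Disability Insurance: 6% × 13,760.00 = 825.60
Total: 1,464.32 + 825.60 = 2,289.92

2,289.92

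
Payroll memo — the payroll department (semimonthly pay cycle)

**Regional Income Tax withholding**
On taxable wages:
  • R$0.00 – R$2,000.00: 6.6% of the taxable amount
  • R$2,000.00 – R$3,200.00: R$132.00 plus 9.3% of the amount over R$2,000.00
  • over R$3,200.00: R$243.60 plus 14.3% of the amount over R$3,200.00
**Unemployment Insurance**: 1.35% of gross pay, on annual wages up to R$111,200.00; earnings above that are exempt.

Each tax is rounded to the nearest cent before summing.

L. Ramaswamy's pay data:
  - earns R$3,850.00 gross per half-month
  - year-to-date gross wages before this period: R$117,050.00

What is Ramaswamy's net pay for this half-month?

Regional Income Tax: taxable = R$3,850.00
  R$243.60 + 14.3% × (R$3,850.00 − R$3,200.00) = R$243.60 + 14.3% × R$650.00 = R$336.55
Unemployment Insurance: YTD R$117,050.00 ≥ cap R$111,200.00 → R$0.00
Total withheld: R$336.55 + R$0.00 = R$336.55
Net pay: R$3,850.00 − R$336.55 = R$3,513.45

R$3,513.45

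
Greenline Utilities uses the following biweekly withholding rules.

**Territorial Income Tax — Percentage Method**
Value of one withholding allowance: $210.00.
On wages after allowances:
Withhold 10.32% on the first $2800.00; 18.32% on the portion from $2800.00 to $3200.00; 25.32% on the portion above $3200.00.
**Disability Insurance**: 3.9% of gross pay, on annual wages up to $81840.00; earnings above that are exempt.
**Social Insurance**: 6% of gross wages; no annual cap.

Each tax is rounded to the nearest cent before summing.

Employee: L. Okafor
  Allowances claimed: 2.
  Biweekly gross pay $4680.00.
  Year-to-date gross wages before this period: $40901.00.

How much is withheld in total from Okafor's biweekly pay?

Territorial Income Tax: taxable = $4680.00 − 2×$210.00 = $4260.00
  $362.24 + 25.32% × ($4260.00 − $3200.00) = $362.24 + 25.32% × $1060.00 = $630.63
Disability Insurance: 3.9% × $4680.00 = $182.52
Social Insurance: 6% × $4680.00 = $280.80
Total: $630.63 + $182.52 + $280.80 = $1093.95

$1093.95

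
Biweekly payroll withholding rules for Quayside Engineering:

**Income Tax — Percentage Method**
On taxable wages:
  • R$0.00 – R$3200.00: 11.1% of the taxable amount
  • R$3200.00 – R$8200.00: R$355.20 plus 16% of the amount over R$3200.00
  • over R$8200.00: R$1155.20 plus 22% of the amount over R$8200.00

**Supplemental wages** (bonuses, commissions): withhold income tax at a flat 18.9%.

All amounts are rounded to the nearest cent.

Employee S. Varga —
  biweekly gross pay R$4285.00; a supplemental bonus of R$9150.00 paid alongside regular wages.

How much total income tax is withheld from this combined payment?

Income Tax: taxable = R$4285.00
  R$355.20 + 16% × (R$4285.00 − R$3200.00) = R$355.20 + 16% × R$1085.00 = R$528.80
Supplemental (18.9% flat on bonus): 18.9% × R$9150.00 = R$1729.35
Total income tax: R$528.80 + R$1729.35 = R$2258.15

R$2258.15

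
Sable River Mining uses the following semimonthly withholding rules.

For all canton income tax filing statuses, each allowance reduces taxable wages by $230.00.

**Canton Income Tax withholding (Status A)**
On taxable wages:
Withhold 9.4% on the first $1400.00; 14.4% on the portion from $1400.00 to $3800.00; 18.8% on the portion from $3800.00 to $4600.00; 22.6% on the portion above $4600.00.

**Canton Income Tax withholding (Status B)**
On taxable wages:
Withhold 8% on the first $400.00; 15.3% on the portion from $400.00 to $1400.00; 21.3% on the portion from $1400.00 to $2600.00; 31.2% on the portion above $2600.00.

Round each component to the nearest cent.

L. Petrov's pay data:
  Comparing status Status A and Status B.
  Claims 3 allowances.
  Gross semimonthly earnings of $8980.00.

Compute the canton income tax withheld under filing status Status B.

$2215.88

Canton Income Tax (Status B): taxable = $8980.00 − 3×$230.00 = $8290.00
  $440.60 + 31.2% × ($8290.00 − $2600.00) = $440.60 + 31.2% × $5690.00 = $2215.88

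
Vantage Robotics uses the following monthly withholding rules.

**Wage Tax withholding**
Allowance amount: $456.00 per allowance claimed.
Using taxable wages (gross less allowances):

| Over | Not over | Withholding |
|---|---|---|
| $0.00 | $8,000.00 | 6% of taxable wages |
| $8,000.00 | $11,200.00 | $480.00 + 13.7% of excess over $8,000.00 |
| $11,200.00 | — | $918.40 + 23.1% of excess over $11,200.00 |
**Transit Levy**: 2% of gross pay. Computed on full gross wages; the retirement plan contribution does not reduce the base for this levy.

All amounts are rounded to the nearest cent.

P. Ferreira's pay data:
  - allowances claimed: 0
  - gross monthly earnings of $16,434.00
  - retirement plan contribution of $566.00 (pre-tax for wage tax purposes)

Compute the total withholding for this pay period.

Wage Tax: taxable = $16,434.00 − $566.00 = $15,868.00
  $918.40 + 23.1% × ($15,868.00 − $11,200.00) = $918.40 + 23.1% × $4,668.00 = $1,996.71
Transit Levy: 2% × $16,434.00 = $328.68
Total: $1,996.71 + $328.68 = $2,325.39

$2,325.39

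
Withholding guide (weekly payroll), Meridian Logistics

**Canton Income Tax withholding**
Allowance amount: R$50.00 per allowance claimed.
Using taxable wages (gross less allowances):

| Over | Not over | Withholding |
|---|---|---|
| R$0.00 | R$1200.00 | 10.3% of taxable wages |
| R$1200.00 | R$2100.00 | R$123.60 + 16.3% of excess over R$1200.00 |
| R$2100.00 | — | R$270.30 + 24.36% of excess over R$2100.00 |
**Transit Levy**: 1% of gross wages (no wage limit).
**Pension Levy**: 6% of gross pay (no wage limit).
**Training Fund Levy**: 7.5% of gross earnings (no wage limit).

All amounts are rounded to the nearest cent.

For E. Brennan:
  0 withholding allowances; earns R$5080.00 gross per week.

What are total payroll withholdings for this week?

R$1732.83

Canton Income Tax: taxable = R$5080.00
  R$270.30 + 24.36% × (R$5080.00 − R$2100.00) = R$270.30 + 24.36% × R$2980.00 = R$996.23
Transit Levy: 1% × R$5080.00 = R$50.80
Pension Levy: 6% × R$5080.00 = R$304.80
Training Fund Levy: 7.5% × R$5080.00 = R$381.00
Total: R$996.23 + R$50.80 + R$304.80 + R$381.00 = R$1732.83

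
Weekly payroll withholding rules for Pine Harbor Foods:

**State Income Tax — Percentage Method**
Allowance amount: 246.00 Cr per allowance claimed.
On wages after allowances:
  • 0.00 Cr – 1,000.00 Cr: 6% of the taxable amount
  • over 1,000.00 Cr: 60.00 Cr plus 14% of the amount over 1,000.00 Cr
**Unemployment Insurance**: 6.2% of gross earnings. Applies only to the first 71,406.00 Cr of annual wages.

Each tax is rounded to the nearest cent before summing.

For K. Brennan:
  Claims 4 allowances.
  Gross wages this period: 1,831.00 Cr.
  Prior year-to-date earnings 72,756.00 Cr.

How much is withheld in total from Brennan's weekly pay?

50.82 Cr

State Income Tax: taxable = 1,831.00 Cr − 4×246.00 Cr = 847.00 Cr
  6% × 847.00 Cr = 50.82 Cr
Unemployment Insurance: YTD 72,756.00 Cr ≥ cap 71,406.00 Cr → 0.00 Cr
Total: 50.82 Cr + 0.00 Cr = 50.82 Cr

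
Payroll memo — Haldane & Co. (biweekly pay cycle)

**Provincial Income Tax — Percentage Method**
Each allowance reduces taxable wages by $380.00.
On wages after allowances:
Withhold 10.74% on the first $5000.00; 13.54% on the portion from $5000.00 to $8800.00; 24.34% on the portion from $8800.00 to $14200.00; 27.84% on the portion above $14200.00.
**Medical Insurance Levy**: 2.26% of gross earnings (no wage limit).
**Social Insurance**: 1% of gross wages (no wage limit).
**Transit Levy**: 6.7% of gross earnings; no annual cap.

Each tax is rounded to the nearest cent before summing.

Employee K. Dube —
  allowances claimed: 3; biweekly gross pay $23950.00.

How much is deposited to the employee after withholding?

Provincial Income Tax: taxable = $23950.00 − 3×$380.00 = $22810.00
  $2365.88 + 27.84% × ($22810.00 − $14200.00) = $2365.88 + 27.84% × $8610.00 = $4762.90
Medical Insurance Levy: 2.26% × $23950.00 = $541.27
Social Insurance: 1% × $23950.00 = $239.50
Transit Levy: 6.7% × $23950.00 = $1604.65
Total withheld: $4762.90 + $541.27 + $239.50 + $1604.65 = $7148.32
Net pay: $23950.00 − $7148.32 = $16801.68

$16801.68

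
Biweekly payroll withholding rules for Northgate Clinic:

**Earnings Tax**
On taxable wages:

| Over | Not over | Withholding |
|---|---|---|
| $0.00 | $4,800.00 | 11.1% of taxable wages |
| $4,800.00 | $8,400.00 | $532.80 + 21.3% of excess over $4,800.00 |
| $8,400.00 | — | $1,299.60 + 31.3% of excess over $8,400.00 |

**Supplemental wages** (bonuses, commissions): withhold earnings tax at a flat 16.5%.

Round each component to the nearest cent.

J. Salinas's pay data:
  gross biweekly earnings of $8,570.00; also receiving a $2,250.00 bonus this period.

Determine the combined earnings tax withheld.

Earnings Tax: taxable = $8,570.00
  $1,299.60 + 31.3% × ($8,570.00 − $8,400.00) = $1,299.60 + 31.3% × $170.00 = $1,352.81
Supplemental (16.5% flat on bonus): 16.5% × $2,250.00 = $371.25
Total earnings tax: $1,352.81 + $371.25 = $1,724.06

$1,724.06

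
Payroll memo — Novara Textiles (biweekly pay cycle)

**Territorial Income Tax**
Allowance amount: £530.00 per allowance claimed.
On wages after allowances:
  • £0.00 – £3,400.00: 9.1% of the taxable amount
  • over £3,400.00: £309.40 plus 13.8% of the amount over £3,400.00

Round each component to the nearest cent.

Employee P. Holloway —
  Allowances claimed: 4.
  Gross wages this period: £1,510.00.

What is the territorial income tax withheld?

Territorial Income Tax: taxable = £1,510.00 − 4×£530.00 = £-610.00
  Taxable ≤ 0 → £0.00

£0.00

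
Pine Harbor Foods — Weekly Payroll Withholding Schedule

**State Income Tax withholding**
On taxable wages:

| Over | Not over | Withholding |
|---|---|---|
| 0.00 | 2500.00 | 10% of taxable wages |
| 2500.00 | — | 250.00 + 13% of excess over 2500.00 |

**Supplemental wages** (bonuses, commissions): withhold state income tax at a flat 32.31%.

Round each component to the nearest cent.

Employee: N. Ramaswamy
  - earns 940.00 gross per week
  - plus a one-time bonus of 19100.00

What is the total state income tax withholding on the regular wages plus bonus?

State Income Tax: taxable = 940.00
  10% × 940.00 = 94.00
Supplemental (32.31% flat on bonus): 32.31% × 19100.00 = 6171.21
Total state income tax: 94.00 + 6171.21 = 6265.21

6265.21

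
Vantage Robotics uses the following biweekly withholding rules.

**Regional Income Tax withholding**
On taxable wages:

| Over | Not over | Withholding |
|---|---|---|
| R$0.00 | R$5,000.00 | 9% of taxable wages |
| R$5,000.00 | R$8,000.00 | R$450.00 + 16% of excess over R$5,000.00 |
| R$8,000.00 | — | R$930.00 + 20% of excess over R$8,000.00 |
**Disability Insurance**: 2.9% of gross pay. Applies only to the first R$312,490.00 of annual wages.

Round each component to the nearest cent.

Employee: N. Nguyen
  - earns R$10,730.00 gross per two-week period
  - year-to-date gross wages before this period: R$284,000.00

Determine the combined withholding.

Regional Income Tax: taxable = R$10,730.00
  R$930.00 + 20% × (R$10,730.00 − R$8,000.00) = R$930.00 + 20% × R$2,730.00 = R$1,476.00
Disability Insurance: 2.9% × R$10,730.00 = R$311.17
Total: R$1,476.00 + R$311.17 = R$1,787.17

R$1,787.17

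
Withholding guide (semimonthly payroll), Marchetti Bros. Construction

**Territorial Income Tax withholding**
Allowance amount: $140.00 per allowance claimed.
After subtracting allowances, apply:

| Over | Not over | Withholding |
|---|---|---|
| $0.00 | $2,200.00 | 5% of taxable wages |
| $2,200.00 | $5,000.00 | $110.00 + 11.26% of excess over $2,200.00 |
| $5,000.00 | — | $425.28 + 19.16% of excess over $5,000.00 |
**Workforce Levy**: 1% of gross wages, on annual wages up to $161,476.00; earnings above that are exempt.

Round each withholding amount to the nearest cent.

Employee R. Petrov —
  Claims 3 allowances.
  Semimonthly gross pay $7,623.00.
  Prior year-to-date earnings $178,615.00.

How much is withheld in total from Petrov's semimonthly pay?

$847.37

Territorial Income Tax: taxable = $7,623.00 − 3×$140.00 = $7,203.00
  $425.28 + 19.16% × ($7,203.00 − $5,000.00) = $425.28 + 19.16% × $2,203.00 = $847.37
Workforce Levy: YTD $178,615.00 ≥ cap $161,476.00 → $0.00
Total: $847.37 + $0.00 = $847.37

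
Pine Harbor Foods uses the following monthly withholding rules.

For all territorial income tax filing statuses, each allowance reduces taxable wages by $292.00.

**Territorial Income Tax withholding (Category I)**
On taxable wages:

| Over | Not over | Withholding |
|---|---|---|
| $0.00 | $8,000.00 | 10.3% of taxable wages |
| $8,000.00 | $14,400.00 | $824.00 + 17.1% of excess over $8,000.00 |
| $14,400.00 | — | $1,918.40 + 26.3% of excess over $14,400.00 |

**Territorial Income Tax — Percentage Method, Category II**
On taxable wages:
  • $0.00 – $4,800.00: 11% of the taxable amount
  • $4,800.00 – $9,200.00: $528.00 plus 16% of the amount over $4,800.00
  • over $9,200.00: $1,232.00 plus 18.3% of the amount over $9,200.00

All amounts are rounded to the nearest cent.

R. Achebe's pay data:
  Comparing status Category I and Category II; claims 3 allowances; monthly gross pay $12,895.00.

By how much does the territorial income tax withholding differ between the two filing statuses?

$236.63

Territorial Income Tax (Category I): taxable = $12,895.00 − 3×$292.00 = $12,019.00
  $824.00 + 17.1% × ($12,019.00 − $8,000.00) = $824.00 + 17.1% × $4,019.00 = $1,511.25
Territorial Income Tax (Category II): taxable = $12,895.00 − 3×$292.00 = $12,019.00
  $1,232.00 + 18.3% × ($12,019.00 − $9,200.00) = $1,232.00 + 18.3% × $2,819.00 = $1,747.88
Difference: |$1,511.25 − $1,747.88| = $236.63 (higher under Category II)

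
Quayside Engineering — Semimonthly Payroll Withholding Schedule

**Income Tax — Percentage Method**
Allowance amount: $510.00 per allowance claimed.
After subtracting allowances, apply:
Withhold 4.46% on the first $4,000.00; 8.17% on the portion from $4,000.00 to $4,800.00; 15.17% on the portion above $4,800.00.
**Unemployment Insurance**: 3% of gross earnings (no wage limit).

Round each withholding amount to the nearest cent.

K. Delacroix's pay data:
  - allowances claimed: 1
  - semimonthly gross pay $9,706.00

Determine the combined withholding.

$1,201.81

Income Tax: taxable = $9,706.00 − 1×$510.00 = $9,196.00
  $243.76 + 15.17% × ($9,196.00 − $4,800.00) = $243.76 + 15.17% × $4,396.00 = $910.63
Unemployment Insurance: 3% × $9,706.00 = $291.18
Total: $910.63 + $291.18 = $1,201.81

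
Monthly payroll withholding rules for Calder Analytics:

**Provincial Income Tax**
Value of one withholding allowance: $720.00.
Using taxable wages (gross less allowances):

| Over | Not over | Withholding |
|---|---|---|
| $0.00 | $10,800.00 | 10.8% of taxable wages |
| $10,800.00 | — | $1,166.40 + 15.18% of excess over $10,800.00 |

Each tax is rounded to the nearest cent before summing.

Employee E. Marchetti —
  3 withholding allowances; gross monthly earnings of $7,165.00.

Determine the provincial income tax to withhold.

$540.54

Provincial Income Tax: taxable = $7,165.00 − 3×$720.00 = $5,005.00
  10.8% × $5,005.00 = $540.54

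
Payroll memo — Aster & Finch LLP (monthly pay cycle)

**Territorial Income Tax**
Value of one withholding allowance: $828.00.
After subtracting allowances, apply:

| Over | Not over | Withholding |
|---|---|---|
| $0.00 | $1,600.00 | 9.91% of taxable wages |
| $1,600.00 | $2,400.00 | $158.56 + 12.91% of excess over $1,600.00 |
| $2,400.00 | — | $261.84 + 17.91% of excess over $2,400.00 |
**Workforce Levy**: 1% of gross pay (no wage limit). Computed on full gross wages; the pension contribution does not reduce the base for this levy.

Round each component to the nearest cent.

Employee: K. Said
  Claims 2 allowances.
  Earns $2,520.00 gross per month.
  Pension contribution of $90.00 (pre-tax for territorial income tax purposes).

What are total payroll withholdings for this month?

Territorial Income Tax: taxable = $2,520.00 − $90.00 − 2×$828.00 = $774.00
  9.91% × $774.00 = $76.70
Workforce Levy: 1% × $2,520.00 = $25.20
Total: $76.70 + $25.20 = $101.90

$101.90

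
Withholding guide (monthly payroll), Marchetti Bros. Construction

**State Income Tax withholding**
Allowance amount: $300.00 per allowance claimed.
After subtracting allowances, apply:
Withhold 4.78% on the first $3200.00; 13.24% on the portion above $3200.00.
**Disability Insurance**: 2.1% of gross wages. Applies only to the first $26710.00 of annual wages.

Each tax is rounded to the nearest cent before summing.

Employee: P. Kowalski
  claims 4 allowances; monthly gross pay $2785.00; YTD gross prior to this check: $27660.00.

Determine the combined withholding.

State Income Tax: taxable = $2785.00 − 4×$300.00 = $1585.00
  4.78% × $1585.00 = $75.76
Disability Insurance: YTD $27660.00 ≥ cap $26710.00 → $0.00
Total: $75.76 + $0.00 = $75.76

$75.76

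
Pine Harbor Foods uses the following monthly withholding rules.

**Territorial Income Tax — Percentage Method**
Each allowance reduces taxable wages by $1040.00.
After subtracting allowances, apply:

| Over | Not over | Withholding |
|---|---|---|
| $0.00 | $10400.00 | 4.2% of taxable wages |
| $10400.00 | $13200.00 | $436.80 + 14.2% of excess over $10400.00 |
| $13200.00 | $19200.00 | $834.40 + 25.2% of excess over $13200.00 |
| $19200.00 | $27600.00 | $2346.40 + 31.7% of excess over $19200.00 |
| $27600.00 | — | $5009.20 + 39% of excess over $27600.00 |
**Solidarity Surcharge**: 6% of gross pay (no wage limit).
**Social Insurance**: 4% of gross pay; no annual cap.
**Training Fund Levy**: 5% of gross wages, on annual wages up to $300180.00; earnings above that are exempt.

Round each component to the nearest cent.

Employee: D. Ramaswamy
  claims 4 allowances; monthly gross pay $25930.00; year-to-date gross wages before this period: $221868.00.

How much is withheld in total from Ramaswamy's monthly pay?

$7050.59

Territorial Income Tax: taxable = $25930.00 − 4×$1040.00 = $21770.00
  $2346.40 + 31.7% × ($21770.00 − $19200.00) = $2346.40 + 31.7% × $2570.00 = $3161.09
Solidarity Surcharge: 6% × $25930.00 = $1555.80
Social Insurance: 4% × $25930.00 = $1037.20
Training Fund Levy: 5% × $25930.00 = $1296.50
Total: $3161.09 + $1555.80 + $1037.20 + $1296.50 = $7050.59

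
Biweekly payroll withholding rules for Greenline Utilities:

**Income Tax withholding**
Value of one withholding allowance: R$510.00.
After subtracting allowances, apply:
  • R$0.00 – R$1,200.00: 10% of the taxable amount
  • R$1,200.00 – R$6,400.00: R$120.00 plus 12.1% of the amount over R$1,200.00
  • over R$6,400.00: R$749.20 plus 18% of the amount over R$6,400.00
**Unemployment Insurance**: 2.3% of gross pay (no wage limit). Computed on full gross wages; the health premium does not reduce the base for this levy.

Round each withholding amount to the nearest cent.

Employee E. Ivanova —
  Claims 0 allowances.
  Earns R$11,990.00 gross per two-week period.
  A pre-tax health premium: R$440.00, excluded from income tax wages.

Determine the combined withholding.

R$1,951.97

Income Tax: taxable = R$11,990.00 − R$440.00 = R$11,550.00
  R$749.20 + 18% × (R$11,550.00 − R$6,400.00) = R$749.20 + 18% × R$5,150.00 = R$1,676.20
Unemployment Insurance: 2.3% × R$11,990.00 = R$275.77
Total: R$1,676.20 + R$275.77 = R$1,951.97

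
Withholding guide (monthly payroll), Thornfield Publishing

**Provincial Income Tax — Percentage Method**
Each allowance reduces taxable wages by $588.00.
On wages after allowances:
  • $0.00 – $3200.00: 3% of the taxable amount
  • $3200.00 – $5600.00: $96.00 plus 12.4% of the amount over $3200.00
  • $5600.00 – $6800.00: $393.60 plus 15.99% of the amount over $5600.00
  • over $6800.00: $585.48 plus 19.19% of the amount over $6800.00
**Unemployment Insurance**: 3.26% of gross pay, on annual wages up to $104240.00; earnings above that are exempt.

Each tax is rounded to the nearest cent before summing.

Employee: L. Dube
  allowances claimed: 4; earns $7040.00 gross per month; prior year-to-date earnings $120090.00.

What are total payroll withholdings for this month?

$280.51

Provincial Income Tax: taxable = $7040.00 − 4×$588.00 = $4688.00
  $96.00 + 12.4% × ($4688.00 − $3200.00) = $96.00 + 12.4% × $1488.00 = $280.51
Unemployment Insurance: YTD $120090.00 ≥ cap $104240.00 → $0.00
Total: $280.51 + $0.00 = $280.51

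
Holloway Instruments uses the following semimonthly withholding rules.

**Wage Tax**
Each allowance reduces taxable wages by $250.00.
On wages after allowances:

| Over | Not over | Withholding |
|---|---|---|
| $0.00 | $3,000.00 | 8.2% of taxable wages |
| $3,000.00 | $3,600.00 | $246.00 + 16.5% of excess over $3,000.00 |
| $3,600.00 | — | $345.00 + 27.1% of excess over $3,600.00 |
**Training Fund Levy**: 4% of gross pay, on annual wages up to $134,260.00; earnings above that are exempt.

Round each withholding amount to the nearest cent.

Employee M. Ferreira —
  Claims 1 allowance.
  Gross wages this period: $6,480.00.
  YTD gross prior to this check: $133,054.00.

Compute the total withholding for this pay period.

Wage Tax: taxable = $6,480.00 − 1×$250.00 = $6,230.00
  $345.00 + 27.1% × ($6,230.00 − $3,600.00) = $345.00 + 27.1% × $2,630.00 = $1,057.73
Training Fund Levy: cap $134,260.00 − YTD $133,054.00 = $1,206.00 subject; 4% × $1,206.00 = $48.24
Total: $1,057.73 + $48.24 = $1,105.97

$1,105.97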